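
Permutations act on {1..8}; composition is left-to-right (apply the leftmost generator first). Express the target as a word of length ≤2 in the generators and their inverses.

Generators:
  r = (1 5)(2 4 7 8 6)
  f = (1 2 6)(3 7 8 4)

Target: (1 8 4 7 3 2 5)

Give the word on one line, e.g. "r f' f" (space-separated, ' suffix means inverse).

  after f': (1 6 2)(3 4 8 7)
  after r': (1 8 4 7 3 2 5)

f' r'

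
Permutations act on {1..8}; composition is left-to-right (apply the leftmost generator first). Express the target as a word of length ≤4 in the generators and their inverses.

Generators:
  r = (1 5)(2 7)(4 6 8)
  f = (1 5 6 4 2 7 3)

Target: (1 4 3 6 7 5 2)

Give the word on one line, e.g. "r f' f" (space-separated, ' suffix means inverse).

  after f: (1 5 6 4 2 7 3)
  after f: (1 6 2 3 5 4 7)
  after f: (1 4 3 6 7 5 2)

f f f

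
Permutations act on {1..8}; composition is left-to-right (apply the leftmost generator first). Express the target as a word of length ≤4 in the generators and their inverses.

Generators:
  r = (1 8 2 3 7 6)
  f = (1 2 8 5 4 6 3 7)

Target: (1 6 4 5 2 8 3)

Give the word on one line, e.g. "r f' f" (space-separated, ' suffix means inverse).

  after f': (1 7 3 6 4 5 8 2)
  after r: (1 6 4 5 2 8 3)

f' r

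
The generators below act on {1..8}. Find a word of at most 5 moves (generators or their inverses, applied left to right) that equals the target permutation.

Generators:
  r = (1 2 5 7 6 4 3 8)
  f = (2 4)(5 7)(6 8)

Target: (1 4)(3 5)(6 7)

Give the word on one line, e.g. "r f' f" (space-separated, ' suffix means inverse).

  after r': (1 8 3 4 6 7 5 2)
  after f': (1 6 5 4 8 3 2)
  after r: (1 4)(3 5)(6 7)

r' f' r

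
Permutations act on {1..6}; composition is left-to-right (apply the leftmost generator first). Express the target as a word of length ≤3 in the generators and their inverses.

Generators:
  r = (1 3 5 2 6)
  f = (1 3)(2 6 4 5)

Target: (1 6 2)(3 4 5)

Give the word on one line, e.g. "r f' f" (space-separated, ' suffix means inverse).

r' r' f

  after r': (1 6 2 5 3)
  after r': (1 2 3 6 5)
  after f: (1 6 2)(3 4 5)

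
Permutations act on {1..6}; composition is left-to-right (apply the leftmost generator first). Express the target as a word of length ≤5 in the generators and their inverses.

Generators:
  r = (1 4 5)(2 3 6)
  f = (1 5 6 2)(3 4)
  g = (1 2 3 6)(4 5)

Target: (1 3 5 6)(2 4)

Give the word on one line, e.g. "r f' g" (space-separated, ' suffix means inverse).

  after g: (1 2 3 6)(4 5)
  after f: (2 4 6 5 3)
  after g': (1 6 4 3)(2 5)
  after r': (1 3 5 6)(2 4)

g f g' r'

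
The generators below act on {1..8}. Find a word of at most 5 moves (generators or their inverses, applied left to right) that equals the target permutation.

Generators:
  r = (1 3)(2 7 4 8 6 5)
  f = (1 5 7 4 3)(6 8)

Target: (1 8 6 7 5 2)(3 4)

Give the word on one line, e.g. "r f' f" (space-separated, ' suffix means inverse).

  after f: (1 5 7 4 3)(6 8)
  after r': (1 6 4)(2 5)
  after f': (1 8 6 7 5 2)(3 4)

f r' f'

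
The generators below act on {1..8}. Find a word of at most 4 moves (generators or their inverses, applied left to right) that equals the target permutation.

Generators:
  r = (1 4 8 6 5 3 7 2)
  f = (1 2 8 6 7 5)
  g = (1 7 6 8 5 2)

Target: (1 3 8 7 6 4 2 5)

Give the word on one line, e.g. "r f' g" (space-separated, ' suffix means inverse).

  after g: (1 7 6 8 5 2)
  after r': (1 3 5 7 8 6 4)
  after g': (1 3 8 7 6 4 2 5)

g r' g'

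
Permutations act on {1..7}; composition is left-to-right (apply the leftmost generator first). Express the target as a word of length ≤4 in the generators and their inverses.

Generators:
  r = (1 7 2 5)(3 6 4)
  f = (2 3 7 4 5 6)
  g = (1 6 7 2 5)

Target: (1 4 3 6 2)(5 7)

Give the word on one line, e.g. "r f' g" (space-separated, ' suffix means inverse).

g r

  after g: (1 6 7 2 5)
  after r: (1 4 3 6 2)(5 7)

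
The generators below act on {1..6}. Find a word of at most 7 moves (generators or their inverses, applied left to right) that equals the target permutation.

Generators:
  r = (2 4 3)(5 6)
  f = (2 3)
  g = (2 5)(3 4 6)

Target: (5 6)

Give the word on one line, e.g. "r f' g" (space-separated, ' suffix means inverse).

r f r' r' f'

  after r: (2 4 3)(5 6)
  after f: (2 4)(5 6)
  after r': (3 4)
  after r': (2 3)(5 6)
  after f': (5 6)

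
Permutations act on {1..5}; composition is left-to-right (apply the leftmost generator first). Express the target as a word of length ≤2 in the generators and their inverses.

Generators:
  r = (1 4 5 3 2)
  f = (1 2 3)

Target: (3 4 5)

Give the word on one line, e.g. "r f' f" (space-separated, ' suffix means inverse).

  after f: (1 2 3)
  after r: (3 4 5)

f r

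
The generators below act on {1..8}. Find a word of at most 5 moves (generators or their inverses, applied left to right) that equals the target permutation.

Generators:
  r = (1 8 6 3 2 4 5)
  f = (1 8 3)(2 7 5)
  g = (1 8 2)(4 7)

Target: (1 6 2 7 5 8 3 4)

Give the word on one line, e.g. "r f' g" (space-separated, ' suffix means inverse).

r g g g r

  after r: (1 8 6 3 2 4 5)
  after g: (1 2 7 4 5 8 6 3)
  after g: (2 4 5)(3 8 6)
  after g: (1 8 6 3 2 7 4 5)
  after r: (1 6 2 7 5 8 3 4)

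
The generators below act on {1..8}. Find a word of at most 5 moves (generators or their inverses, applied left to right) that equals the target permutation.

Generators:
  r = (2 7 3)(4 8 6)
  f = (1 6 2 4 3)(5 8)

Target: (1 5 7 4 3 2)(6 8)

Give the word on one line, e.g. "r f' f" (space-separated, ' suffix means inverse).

  after f: (1 6 2 4 3)(5 8)
  after r': (1 8 5 4 7 2 6 3)
  after f': (1 5 2)(4 7 6)
  after r': (1 5 3 7 8 4 2)
  after r': (1 5 7 4 3 2)(6 8)

f r' f' r' r'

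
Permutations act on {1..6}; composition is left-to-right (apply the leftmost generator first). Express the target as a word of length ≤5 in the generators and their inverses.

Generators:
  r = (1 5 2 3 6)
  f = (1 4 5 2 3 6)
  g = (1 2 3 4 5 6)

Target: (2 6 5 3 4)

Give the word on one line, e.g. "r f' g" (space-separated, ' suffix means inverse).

  after r': (1 6 3 2 5)
  after g': (1 5 6 2 4 3)
  after f: (1 2 5)(3 4 6)
  after r': (1 5 6 2)(3 4)
  after r': (2 6 5 3 4)

r' g' f r' r'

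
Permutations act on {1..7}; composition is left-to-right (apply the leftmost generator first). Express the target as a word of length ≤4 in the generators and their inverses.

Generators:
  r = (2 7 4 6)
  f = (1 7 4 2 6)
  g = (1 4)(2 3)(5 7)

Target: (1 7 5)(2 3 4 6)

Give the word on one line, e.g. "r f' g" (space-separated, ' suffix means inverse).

g f'

  after g: (1 4)(2 3)(5 7)
  after f': (1 7 5)(2 3 4 6)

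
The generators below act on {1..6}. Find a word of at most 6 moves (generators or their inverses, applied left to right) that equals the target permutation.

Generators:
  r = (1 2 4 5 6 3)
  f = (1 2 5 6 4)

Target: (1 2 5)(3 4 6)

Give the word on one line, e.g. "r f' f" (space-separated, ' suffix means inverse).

f r f r

  after f: (1 2 5 6 4)
  after r: (1 4 2 6 5 3)
  after f: (2 4 5 3)
  after r: (1 2 5)(3 4 6)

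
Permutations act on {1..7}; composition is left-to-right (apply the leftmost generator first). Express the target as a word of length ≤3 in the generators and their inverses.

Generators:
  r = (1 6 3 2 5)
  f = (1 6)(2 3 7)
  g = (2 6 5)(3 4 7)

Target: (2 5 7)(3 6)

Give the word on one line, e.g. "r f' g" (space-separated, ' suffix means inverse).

r' f' r

  after r': (1 5 2 3 6)
  after f': (1 5 7 3)
  after r: (2 5 7)(3 6)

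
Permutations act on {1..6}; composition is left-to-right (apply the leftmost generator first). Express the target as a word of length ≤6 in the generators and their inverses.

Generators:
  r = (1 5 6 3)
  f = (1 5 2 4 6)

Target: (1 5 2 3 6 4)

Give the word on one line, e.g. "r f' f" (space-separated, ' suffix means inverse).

f f r f'

  after f: (1 5 2 4 6)
  after f: (1 2 6 5 4)
  after r: (1 2 3)(4 5)
  after f': (1 5 2 3 6 4)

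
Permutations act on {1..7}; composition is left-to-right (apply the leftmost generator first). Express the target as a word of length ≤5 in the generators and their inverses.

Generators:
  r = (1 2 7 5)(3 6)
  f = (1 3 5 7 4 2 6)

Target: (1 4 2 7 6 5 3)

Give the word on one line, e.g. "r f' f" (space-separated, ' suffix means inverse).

r f' r'

  after r: (1 2 7 5)(3 6)
  after f': (1 4 7 3 2 5 6)
  after r': (1 4 2 7 6 5 3)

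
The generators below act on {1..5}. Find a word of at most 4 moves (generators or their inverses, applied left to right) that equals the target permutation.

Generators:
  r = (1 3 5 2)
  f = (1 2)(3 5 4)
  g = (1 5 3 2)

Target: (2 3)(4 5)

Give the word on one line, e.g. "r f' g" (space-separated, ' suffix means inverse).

  after f: (1 2)(3 5 4)
  after r: (2 3)(4 5)

f r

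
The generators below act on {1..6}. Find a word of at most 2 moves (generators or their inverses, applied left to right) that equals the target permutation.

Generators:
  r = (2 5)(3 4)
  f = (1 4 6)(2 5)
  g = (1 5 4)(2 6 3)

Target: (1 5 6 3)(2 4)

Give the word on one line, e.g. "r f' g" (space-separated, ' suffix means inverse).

r g

  after r: (2 5)(3 4)
  after g: (1 5 6 3)(2 4)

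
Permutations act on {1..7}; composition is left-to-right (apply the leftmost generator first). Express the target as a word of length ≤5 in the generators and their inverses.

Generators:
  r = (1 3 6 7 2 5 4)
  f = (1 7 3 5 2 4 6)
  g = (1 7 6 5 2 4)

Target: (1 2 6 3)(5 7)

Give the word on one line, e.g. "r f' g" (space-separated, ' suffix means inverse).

  after f': (1 6 4 2 5 3 7)
  after g: (1 5 3 6)
  after r: (1 4)(2 5 6 3 7)
  after g': (1 2 6 3)(5 7)

f' g r g'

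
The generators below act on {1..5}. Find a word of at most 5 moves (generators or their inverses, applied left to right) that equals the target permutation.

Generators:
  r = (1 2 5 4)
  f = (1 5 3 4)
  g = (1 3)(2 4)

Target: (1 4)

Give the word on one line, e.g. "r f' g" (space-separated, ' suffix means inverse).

g' r' f' r

  after g': (1 3)(2 4)
  after r': (1 3 4)(2 5)
  after f': (1 5 2)
  after r: (1 4)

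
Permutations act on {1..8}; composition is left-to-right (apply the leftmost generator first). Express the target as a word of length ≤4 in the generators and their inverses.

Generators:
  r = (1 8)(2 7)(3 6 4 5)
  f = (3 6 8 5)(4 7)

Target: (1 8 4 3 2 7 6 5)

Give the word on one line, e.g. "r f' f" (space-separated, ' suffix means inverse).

  after r': (1 8)(2 7)(3 5 4 6)
  after r': (3 4)(5 6)
  after f: (3 7 4 6)(5 8)
  after r': (1 8 4 3 2 7 6 5)

r' r' f r'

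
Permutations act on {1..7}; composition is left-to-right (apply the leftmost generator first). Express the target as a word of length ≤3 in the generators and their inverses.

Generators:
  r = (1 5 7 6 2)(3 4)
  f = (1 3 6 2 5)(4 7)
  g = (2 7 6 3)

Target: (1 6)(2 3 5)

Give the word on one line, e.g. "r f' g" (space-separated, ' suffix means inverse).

g' r' r'

  after g': (2 3 6 7)
  after r': (1 2 4 3 7 6 5)
  after r': (1 6)(2 3 5)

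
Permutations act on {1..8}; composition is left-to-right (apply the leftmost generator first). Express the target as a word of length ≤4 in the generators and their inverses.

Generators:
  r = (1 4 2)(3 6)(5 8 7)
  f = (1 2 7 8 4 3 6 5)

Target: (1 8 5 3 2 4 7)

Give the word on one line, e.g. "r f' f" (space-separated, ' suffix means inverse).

  after f': (1 5 6 3 4 8 7 2)
  after r: (1 8 5 3 2 4 7)

f' r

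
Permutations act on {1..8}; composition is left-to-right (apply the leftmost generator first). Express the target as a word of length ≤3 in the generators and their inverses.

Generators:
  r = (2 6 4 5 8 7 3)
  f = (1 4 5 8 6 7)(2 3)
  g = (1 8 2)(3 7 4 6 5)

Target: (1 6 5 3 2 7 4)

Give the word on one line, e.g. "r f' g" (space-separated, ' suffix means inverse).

  after g: (1 8 2)(3 7 4 6 5)
  after r: (1 7 5 2)(6 8)
  after f': (1 6 5 3 2 7 4)

g r f'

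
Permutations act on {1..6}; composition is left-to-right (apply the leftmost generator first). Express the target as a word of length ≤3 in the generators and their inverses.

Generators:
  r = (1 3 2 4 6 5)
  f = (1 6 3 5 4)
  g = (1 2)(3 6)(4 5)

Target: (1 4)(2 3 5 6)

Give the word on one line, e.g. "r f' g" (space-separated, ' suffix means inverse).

  after g: (1 2)(3 6)(4 5)
  after r: (1 4)(2 3 5 6)

g r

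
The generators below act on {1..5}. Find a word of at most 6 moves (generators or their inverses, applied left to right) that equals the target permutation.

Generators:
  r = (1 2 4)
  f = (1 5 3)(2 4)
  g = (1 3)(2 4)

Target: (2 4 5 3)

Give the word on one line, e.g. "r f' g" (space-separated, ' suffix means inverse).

  after r': (1 4 2)
  after g: (1 2 3)
  after r: (1 4)(2 3)
  after f: (1 2)(3 4 5)
  after r': (2 4 5 3)

r' g r f r'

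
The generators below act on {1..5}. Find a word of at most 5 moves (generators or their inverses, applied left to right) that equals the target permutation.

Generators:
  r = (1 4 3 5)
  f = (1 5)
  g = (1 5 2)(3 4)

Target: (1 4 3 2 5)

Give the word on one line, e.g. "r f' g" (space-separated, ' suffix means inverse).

  after g: (1 5 2)(3 4)
  after r': (1 3)(2 5)
  after f': (1 3 5 2)
  after g: (1 4 3 2 5)

g r' f' g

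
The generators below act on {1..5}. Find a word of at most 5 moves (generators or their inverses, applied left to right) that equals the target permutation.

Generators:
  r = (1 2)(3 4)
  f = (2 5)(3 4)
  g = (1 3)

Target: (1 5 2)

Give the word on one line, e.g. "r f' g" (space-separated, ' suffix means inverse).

r' f' r r

  after r': (1 2)(3 4)
  after f': (1 5 2)
  after r: (1 5)(3 4)
  after r: (1 5 2)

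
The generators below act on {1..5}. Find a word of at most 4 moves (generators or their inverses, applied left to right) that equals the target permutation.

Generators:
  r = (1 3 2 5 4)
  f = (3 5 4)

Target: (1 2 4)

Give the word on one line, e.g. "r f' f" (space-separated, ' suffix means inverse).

r' f' f' r

  after r': (1 4 5 2 3)
  after f': (1 5 2 4 3)
  after f': (1 3)(2 5)
  after r: (1 2 4)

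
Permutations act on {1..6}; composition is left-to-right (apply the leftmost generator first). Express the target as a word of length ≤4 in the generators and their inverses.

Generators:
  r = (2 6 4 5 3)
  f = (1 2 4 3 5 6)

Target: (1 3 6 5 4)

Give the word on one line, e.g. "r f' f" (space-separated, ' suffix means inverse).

  after f': (1 6 5 3 4 2)
  after r: (1 4 6 3 5 2)
  after f: (1 3 6 5 4)

f' r f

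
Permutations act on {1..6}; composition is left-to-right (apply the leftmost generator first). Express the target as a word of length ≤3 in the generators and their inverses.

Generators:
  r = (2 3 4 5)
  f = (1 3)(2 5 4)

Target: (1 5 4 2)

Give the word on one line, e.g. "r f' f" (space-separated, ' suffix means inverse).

f' r' f

  after f': (1 3)(2 4 5)
  after r': (1 2 3)
  after f: (1 5 4 2)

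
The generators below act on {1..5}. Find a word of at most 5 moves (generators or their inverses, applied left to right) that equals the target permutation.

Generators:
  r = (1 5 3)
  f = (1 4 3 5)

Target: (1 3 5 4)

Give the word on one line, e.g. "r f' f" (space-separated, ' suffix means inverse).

f' r r f' f'

  after f': (1 5 3 4)
  after r: (1 3 4 5)
  after r: (3 4)
  after f': (1 5 3)
  after f': (1 3 5 4)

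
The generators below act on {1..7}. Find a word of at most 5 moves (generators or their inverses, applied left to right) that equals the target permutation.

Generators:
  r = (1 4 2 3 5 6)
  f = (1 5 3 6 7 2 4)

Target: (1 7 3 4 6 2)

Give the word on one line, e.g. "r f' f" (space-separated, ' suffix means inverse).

r f' f'

  after r: (1 4 2 3 5 6)
  after f': (1 2 5 3)(4 7 6)
  after f': (1 7 3 4 6 2)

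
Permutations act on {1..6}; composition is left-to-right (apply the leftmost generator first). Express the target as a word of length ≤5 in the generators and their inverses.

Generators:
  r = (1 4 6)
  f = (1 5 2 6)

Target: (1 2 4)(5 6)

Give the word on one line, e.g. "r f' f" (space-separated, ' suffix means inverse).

r f f r f'

  after r: (1 4 6)
  after f: (1 4)(2 6 5)
  after f: (1 4 5 6 2)
  after r: (1 6 2 4 5)
  after f': (1 2 4)(5 6)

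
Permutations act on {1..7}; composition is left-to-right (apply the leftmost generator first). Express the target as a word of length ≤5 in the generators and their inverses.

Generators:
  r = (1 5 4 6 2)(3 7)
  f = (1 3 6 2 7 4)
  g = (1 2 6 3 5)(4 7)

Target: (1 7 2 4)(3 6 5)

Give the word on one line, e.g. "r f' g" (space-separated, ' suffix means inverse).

  after g': (1 5 3 6 2)(4 7)
  after f': (1 5)(2 4)
  after r': (2 5)(3 7)(4 6)
  after f: (1 3 4 2 5 7 6)
  after r: (1 7 2 4)(3 6 5)

g' f' r' f r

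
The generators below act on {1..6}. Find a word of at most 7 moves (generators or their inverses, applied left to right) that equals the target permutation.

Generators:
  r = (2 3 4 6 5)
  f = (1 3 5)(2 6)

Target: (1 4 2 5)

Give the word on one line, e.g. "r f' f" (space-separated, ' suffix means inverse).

  after r': (2 5 6 4 3)
  after f: (1 3 6 4 5 2)
  after r: (1 4 2)(3 5)
  after f: (1 4 6 2 3)
  after f: (1 4 2 5)

r' f r f f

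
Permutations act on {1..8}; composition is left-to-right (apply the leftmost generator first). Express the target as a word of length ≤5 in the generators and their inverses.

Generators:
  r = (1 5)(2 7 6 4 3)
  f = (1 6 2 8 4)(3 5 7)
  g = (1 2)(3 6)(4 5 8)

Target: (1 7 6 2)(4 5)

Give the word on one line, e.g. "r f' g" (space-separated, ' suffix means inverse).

  after r: (1 5)(2 7 6 4 3)
  after g: (1 8 4 6 5 2 7 3)
  after f': (1 2 5 6 3 4)
  after r: (1 7 6 2)(4 5)

r g f' r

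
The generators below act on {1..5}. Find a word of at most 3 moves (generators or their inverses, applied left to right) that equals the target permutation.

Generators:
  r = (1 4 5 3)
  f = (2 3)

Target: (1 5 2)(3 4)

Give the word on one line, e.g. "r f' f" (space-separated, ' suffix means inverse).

r f r

  after r: (1 4 5 3)
  after f: (1 4 5 2 3)
  after r: (1 5 2)(3 4)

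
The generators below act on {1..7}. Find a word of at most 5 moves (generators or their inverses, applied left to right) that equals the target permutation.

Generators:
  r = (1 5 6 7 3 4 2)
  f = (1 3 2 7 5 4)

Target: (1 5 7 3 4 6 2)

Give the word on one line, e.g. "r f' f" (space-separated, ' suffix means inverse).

r f f r

  after r: (1 5 6 7 3 4 2)
  after f: (1 4 7 2 3)(5 6)
  after f: (4 5 6)
  after r: (1 5 7 3 4 6 2)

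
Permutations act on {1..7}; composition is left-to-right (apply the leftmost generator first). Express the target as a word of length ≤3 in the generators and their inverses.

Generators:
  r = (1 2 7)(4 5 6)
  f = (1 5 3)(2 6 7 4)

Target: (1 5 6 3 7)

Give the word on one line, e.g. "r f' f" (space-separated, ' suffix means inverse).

  after f': (1 3 5)(2 4 7 6)
  after r': (1 3 4 2 6)(5 7)
  after f': (1 5 6 3 7)

f' r' f'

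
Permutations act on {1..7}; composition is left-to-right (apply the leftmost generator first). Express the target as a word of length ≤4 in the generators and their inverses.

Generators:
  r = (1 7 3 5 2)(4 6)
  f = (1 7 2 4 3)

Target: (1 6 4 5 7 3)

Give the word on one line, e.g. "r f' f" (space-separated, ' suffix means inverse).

r r f' r'

  after r: (1 7 3 5 2)(4 6)
  after r: (1 3 2 7 5)
  after f': (1 4 2)(3 7 5)
  after r': (1 6 4 5 7 3)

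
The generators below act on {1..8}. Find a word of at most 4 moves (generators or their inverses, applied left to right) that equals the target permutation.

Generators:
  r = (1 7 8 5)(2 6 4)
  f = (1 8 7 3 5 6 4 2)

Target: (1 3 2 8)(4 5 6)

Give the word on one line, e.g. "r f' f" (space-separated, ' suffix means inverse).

  after f: (1 8 7 3 5 6 4 2)
  after r: (1 5 4 6 2 7 3)
  after f': (1 3 2 8)(4 5 6)

f r f'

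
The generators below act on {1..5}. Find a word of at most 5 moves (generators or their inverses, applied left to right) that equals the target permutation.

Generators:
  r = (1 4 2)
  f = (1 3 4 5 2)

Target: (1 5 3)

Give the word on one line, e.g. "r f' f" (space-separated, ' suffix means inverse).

  after f': (1 2 5 4 3)
  after r': (1 4 3 2 5)
  after f: (1 5 3)

f' r' f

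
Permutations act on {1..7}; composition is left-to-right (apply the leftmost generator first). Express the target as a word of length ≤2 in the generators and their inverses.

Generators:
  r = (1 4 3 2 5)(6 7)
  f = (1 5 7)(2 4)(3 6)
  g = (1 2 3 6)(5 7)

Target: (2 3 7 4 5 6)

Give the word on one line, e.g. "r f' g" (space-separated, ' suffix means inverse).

f r

  after f: (1 5 7)(2 4)(3 6)
  after r: (2 3 7 4 5 6)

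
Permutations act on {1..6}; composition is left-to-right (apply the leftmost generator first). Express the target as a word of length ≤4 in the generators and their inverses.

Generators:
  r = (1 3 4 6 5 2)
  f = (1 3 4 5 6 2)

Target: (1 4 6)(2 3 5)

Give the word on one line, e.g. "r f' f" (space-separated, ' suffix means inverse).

  after f: (1 3 4 5 6 2)
  after f: (1 4 6)(2 3 5)

f f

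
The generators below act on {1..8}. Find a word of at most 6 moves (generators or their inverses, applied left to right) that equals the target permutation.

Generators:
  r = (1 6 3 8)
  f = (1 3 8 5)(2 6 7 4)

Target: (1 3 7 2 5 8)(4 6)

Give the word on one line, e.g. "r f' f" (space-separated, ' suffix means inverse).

f r' r' f

  after f: (1 3 8 5)(2 6 7 4)
  after r': (1 6 7 4 2)(5 8)
  after r': (2 8 5 3 6 7 4)
  after f: (1 3 7 2 5 8)(4 6)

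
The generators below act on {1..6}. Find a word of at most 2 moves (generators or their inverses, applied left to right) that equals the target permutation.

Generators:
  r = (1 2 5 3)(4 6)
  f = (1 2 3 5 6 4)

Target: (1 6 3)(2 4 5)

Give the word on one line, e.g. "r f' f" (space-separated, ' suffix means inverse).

  after f': (1 4 6 5 3 2)
  after f': (1 6 3)(2 4 5)

f' f'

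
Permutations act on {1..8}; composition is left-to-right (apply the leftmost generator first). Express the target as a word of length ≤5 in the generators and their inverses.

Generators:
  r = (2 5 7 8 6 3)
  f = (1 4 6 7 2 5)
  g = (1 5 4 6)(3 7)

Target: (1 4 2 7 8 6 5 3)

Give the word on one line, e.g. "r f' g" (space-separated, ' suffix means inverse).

r g f f

  after r: (2 5 7 8 6 3)
  after g: (1 5 3 2 4 6 7 8)
  after f: (2 6)(3 5)(4 7 8)
  after f: (1 4 2 7 8 6 5 3)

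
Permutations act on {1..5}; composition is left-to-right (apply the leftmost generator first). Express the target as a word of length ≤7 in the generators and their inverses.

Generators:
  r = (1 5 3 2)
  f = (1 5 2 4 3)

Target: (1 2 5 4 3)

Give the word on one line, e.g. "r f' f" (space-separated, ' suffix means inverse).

r f' r r r

  after r: (1 5 3 2)
  after f': (2 3 5 4)
  after r: (1 5 4)
  after r: (1 3 2)(4 5)
  after r: (1 2 5 4 3)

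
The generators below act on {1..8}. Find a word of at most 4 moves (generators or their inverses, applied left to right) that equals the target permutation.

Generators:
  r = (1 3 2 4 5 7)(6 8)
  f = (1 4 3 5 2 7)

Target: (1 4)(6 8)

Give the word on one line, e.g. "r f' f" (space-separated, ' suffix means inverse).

r' f f

  after r': (1 7 5 4 2 3)(6 8)
  after f: (2 5 3 4 7)(6 8)
  after f: (1 4)(6 8)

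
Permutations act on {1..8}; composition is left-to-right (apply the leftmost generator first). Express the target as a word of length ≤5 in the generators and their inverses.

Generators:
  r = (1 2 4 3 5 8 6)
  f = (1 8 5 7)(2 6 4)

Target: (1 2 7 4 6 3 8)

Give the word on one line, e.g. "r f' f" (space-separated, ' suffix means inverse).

f r f'

  after f: (1 8 5 7)(2 6 4)
  after r: (1 6 3 5 7 2)
  after f': (1 2 7 4 6 3 8)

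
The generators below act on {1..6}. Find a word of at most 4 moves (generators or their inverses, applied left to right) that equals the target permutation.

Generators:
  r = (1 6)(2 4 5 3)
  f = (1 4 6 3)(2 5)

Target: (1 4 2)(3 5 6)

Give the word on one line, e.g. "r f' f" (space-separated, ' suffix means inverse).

r f'

  after r: (1 6)(2 4 5 3)
  after f': (1 4 2)(3 5 6)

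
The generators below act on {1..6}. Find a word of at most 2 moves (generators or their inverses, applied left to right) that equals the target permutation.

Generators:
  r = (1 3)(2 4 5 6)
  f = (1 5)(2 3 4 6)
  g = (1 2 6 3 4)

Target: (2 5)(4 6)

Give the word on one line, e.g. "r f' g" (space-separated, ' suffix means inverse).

  after r': (1 3)(2 6 5 4)
  after r': (2 5)(4 6)

r' r'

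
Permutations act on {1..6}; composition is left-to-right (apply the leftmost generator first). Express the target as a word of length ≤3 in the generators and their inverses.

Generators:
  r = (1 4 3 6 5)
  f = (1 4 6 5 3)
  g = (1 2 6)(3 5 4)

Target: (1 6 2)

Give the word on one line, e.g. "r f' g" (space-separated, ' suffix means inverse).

f r' g'

  after f: (1 4 6 5 3)
  after r': (3 5 4)
  after g': (1 6 2)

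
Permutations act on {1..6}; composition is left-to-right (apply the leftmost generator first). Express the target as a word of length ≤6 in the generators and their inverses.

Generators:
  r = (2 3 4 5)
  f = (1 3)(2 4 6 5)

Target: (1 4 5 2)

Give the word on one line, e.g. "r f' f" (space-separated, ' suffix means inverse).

f r r r f

  after f: (1 3)(2 4 6 5)
  after r: (1 4 6 2 5 3)
  after r: (1 5 4 6 3)
  after r: (1 2 3)(4 6)
  after f: (1 4 5 2)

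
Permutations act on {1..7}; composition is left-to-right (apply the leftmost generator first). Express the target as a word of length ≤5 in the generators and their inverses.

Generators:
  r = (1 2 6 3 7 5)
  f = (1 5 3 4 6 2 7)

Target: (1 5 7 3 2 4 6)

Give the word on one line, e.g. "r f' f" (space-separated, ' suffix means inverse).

  after f': (1 7 2 6 4 3 5)
  after r': (1 3 7)(4 6)
  after f': (1 5)(2 6 3)
  after r: (2 3 6 7 5)
  after f: (1 5 7 3 2 4 6)

f' r' f' r f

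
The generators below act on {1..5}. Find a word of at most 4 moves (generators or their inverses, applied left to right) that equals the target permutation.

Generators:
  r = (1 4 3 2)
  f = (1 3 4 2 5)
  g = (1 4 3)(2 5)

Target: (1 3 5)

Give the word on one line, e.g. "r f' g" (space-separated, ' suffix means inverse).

g f r f

  after g: (1 4 3)(2 5)
  after f: (1 2)
  after r: (2 4 3)
  after f: (1 3 5)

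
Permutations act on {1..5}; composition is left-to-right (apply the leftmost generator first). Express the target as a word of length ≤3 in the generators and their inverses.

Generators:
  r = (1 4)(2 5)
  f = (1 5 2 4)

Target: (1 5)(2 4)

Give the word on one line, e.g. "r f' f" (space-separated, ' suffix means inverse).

  after r': (1 4)(2 5)
  after f: (4 5)
  after f: (1 5)(2 4)

r' f f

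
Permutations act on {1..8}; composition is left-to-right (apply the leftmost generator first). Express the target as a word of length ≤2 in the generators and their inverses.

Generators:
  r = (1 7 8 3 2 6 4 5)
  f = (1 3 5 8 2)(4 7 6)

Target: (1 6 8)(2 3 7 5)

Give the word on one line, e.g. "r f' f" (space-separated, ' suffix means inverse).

f' r

  after f': (1 2 8 5 3)(4 6 7)
  after r: (1 6 8)(2 3 7 5)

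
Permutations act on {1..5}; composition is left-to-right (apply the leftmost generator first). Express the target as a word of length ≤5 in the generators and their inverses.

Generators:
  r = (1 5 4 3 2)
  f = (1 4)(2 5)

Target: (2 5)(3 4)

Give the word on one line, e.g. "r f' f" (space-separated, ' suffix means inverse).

f r f' r' f

  after f: (1 4)(2 5)
  after r: (1 3 2 4 5)
  after f': (1 3 5 4 2)
  after r': (1 4 3)
  after f: (2 5)(3 4)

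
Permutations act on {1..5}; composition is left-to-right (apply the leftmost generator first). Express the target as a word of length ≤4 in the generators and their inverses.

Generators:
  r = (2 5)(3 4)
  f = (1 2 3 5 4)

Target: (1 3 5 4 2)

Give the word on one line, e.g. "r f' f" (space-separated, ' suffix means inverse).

f' r

  after f': (1 4 5 3 2)
  after r: (1 3 5 4 2)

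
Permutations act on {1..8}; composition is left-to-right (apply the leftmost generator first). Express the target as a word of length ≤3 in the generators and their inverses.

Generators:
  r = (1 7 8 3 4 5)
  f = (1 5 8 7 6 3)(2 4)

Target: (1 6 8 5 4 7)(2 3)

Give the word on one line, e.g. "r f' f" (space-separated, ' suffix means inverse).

r f r'

  after r: (1 7 8 3 4 5)
  after f: (1 6 3 2 4 8)
  after r': (1 6 8 5 4 7)(2 3)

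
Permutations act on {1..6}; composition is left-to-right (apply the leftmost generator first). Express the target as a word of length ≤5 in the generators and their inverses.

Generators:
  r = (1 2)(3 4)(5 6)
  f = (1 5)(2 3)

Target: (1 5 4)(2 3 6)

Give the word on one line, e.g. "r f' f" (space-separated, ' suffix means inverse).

  after f': (1 5)(2 3)
  after r': (1 6 5 2 4 3)
  after f: (1 6)(2 4)(3 5)
  after r: (1 5 4)(2 3 6)

f' r' f r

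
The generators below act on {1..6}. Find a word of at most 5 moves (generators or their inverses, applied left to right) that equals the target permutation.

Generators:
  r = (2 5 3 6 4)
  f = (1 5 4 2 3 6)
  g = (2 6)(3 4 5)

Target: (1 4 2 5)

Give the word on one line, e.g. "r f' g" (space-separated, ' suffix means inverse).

g f f

  after g: (2 6)(3 4 5)
  after f: (1 5 6 3 2)
  after f: (1 4 2 5)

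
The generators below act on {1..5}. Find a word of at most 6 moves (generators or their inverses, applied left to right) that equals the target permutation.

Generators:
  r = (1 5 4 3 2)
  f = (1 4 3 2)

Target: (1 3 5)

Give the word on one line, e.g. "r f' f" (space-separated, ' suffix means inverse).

r f r f

  after r: (1 5 4 3 2)
  after f: (1 5 3)(2 4)
  after r: (1 4)(2 3 5)
  after f: (1 3 5)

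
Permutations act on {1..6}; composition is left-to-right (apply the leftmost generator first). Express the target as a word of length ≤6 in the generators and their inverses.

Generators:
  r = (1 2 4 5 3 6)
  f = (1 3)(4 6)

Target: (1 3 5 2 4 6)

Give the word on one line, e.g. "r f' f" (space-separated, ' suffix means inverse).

  after r: (1 2 4 5 3 6)
  after r: (1 4 3)(2 5 6)
  after f': (1 6 2 5 4)
  after r': (1 3 5 2 4 6)

r r f' r'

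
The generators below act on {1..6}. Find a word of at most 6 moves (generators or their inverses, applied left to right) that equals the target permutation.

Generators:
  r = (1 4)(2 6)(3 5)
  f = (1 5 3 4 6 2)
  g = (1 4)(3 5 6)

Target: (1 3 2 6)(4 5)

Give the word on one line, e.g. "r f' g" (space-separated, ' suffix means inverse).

f r f' g'

  after f: (1 5 3 4 6 2)
  after r: (1 3)(2 4)
  after f': (1 5)(2 3)(4 6)
  after g': (1 3 2 6)(4 5)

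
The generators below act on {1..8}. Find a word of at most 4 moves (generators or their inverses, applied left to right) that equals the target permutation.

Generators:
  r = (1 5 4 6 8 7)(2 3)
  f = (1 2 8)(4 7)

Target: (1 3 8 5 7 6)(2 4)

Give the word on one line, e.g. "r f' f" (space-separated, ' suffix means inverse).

f r f

  after f: (1 2 8)(4 7)
  after r: (1 3 2 7 6 8 5 4)
  after f: (1 3 8 5 7 6)(2 4)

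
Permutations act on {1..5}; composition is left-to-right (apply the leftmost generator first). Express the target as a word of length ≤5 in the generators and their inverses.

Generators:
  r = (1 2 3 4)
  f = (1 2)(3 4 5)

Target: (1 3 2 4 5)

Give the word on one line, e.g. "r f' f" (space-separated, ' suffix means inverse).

  after f': (1 2)(3 5 4)
  after f': (3 4 5)
  after r': (1 4 5 2)
  after r': (1 3 2 4 5)

f' f' r' r'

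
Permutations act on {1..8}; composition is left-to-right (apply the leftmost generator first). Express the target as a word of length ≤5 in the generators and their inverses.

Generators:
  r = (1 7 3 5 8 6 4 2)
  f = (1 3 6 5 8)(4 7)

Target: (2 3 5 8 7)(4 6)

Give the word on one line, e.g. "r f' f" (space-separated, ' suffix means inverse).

f f f r f

  after f: (1 3 6 5 8)(4 7)
  after f: (1 6 8 3 5)
  after f: (1 5 3 8 6)(4 7)
  after r: (1 8 4 3 6 7 2)
  after f: (2 3 5 8 7)(4 6)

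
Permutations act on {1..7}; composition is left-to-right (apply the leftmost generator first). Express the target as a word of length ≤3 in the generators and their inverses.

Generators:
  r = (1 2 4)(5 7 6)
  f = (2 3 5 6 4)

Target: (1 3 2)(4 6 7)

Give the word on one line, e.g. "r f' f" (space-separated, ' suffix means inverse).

f' r f

  after f': (2 4 6 5 3)
  after r: (1 2)(3 4 5)(6 7)
  after f: (1 3 2)(4 6 7)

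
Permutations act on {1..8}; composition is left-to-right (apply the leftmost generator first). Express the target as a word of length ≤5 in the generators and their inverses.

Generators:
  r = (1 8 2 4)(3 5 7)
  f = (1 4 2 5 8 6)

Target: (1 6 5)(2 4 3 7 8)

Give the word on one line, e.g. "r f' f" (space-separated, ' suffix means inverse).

f f r' f

  after f: (1 4 2 5 8 6)
  after f: (1 2 8)(4 5 6)
  after r': (1 8 4 3 7 5 6 2)
  after f: (1 6 5)(2 4 3 7 8)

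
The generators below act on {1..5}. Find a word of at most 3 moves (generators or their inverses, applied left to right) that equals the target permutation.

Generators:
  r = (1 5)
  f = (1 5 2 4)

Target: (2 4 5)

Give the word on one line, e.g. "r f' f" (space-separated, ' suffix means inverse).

  after f: (1 5 2 4)
  after r: (2 4 5)

f r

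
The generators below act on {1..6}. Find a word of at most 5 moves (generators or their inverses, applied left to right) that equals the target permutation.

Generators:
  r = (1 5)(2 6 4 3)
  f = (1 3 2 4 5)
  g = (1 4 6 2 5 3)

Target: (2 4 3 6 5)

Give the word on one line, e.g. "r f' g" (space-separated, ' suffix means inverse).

  after f': (1 5 4 2 3)
  after g: (1 3 4 5 6 2)
  after g: (2 4 3 6 5)

f' g g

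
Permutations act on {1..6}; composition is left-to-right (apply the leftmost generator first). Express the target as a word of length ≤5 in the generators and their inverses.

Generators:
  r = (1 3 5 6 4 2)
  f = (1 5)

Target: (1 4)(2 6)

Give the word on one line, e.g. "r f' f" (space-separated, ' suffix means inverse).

r' f r' f'

  after r': (1 2 4 6 5 3)
  after f: (1 2 4 6)(3 5)
  after r': (1 4 5)(2 6)
  after f': (1 4)(2 6)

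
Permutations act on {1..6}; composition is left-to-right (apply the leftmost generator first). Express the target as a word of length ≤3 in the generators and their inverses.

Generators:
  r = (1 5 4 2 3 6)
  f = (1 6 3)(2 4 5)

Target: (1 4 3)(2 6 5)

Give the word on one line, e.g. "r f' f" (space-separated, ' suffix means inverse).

  after r: (1 5 4 2 3 6)
  after r: (1 4 3)(2 6 5)

r r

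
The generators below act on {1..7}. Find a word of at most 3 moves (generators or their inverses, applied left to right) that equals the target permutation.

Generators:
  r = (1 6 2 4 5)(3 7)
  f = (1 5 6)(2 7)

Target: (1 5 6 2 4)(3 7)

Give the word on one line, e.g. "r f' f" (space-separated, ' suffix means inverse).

  after r: (1 6 2 4 5)(3 7)
  after f: (2 4 6 7 3)
  after f: (1 5 6 2 4)(3 7)

r f f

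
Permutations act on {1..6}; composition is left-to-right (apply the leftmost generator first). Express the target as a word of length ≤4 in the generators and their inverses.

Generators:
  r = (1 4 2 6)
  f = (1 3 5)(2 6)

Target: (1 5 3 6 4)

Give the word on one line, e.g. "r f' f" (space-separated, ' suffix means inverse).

  after f': (1 5 3)(2 6)
  after r': (1 5 3 6 4)

f' r'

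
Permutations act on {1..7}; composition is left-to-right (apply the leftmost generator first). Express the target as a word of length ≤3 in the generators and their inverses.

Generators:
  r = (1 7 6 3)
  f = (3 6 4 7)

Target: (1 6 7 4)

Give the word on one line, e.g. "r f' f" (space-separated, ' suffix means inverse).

  after f: (3 6 4 7)
  after r': (1 3 7 6 4)
  after f: (1 6 7 4)

f r' f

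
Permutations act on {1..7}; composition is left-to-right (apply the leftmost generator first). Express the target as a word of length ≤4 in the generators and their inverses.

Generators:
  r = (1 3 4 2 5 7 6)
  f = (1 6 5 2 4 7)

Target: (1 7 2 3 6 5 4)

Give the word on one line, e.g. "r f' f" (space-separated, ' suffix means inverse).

  after r': (1 6 7 5 2 4 3)
  after r': (1 7 2 3 6 5 4)

r' r'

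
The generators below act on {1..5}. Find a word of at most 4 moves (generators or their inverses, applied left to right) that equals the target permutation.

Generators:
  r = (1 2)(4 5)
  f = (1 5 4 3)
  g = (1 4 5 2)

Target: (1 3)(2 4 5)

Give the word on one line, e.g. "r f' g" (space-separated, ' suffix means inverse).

g' r' f' g'

  after g': (1 2 5 4)
  after r': (2 4)
  after f': (1 3 4 2 5)
  after g': (1 3)(2 4 5)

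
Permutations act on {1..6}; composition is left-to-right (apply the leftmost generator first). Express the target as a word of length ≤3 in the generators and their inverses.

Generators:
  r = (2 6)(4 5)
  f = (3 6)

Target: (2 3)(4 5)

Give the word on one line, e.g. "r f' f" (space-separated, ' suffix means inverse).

  after f: (3 6)
  after r: (2 6 3)(4 5)
  after f': (2 3)(4 5)

f r f'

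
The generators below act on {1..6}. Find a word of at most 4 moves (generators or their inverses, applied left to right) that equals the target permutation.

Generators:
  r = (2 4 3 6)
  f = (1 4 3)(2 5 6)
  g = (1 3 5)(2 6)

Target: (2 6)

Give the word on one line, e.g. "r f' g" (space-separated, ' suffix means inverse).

  after g': (1 5 3)(2 6)
  after g': (1 3 5)
  after g': (2 6)

g' g' g'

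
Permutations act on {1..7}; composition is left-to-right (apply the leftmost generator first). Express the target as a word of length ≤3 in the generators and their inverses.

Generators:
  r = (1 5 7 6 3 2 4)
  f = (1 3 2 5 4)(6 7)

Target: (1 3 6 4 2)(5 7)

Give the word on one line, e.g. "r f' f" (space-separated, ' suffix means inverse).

r f' r'

  after r: (1 5 7 6 3 2 4)
  after f': (1 2 5 6)
  after r': (1 3 6 4 2)(5 7)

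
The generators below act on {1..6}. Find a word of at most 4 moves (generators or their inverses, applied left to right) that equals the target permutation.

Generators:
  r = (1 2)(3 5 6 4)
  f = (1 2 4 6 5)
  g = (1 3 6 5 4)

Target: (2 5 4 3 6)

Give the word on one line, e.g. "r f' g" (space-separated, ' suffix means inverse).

  after r: (1 2)(3 5 6 4)
  after f': (2 5 4 3 6)

r f'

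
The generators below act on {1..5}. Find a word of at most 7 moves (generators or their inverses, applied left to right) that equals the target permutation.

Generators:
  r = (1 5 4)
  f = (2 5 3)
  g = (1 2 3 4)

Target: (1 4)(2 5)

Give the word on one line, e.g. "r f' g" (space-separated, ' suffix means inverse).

f' g' r f g'

  after f': (2 3 5)
  after g': (1 4 3 5)
  after r: (3 4)
  after f: (2 5 3 4)
  after g': (1 4)(2 5)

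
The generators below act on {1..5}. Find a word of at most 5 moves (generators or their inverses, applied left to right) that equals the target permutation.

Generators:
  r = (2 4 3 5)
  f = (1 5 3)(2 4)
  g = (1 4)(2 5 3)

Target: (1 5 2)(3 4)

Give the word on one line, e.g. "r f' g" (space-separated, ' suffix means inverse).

  after g': (1 4)(2 3 5)
  after r': (1 2 4)
  after f': (1 4 3 5)
  after f': (1 2 4 5 3)
  after g: (1 5 2)(3 4)

g' r' f' f' g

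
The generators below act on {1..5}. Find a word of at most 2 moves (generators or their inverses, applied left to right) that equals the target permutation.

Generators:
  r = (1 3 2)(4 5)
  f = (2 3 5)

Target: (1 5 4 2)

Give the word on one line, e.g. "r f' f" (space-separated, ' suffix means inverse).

r f

  after r: (1 3 2)(4 5)
  after f: (1 5 4 2)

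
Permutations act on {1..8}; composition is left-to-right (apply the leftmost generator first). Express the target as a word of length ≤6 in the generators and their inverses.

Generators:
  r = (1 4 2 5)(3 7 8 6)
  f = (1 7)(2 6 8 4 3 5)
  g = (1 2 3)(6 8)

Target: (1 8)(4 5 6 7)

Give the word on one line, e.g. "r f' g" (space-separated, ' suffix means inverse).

f' f' f' r

  after f': (1 7)(2 5 3 4 8 6)
  after f': (2 3 8)(4 6 5)
  after f': (1 7)(2 4)(3 6)(5 8)
  after r: (1 8)(4 5 6 7)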